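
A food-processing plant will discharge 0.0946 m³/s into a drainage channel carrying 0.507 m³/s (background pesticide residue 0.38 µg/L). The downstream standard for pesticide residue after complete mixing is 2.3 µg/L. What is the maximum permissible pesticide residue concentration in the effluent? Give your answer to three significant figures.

At the limit, (Qr·Cr + Qe·Cₑ)/(Qr + Qe) = 2.3:
Cₑ = (0.6016·2.3 − 0.5070·0.3800) / 0.09460 = 12.59 µg/L.

12.6 µg/L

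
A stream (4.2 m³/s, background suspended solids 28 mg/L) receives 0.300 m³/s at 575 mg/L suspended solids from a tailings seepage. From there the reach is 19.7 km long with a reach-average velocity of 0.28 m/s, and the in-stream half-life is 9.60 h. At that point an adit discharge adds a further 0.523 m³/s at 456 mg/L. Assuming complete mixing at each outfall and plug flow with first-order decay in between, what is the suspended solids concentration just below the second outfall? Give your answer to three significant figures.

61.6 mg/L

Mixed concentration C = ΣQC/ΣQ = (4.200·28.00 + 0.3000·575.0) / 4.500 = 290.1/4.500 = 64.47 mg/L; combined flow 4.500 m³/s.
Travel time t = 19.7·1000 / 0.28 = 70360 s = 19.54 h.
Half-life 9.60 h → k = ln 2 / 9.60 = 0.07220 h⁻¹ = 1.733 d⁻¹.
Decay over the reach: 64.47·exp(−kt) = 64.47·0.2439 = 15.72 mg/L.
At the second outfall, C = (4.500·15.72 + 0.5230·456.0) / (4.500 + 0.5230) = 61.56 mg/L.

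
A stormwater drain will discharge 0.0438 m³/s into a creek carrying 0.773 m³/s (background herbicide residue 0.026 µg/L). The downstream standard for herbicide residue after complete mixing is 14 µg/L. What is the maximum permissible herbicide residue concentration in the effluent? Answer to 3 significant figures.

At the limit, (Qr·Cr + Qe·Cₑ)/(Qr + Qe) = 14:
Cₑ = (0.8168·14 − 0.7730·0.02600) / 0.04380 = 260.6 µg/L.

261 µg/L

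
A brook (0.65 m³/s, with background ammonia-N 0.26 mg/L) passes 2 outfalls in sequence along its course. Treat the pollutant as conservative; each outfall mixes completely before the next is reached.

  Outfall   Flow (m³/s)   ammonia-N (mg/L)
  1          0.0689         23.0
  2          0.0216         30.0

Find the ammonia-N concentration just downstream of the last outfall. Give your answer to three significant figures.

3.24 mg/L

After outfall 1: Q = 0.6500 + 0.06890 = 0.7189 m³/s; C = (0.6500·0.2600 + 0.06890·23.00)/0.7189 = 2.439 mg/L.
After outfall 2: Q = 0.7189 + 0.02160 = 0.7405 m³/s; C = (0.7189·2.439 + 0.02160·30.00)/0.7405 = 3.243 mg/L.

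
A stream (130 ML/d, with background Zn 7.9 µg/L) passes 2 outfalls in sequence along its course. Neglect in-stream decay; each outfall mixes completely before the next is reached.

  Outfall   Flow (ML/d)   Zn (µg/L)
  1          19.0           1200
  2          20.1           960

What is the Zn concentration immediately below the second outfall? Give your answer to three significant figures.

255 µg/L

Below outfall 1: Q → 149.0 ML/d, C = (130.0·7.900 + 19.00·1200)/149.0 = 159.9 µg/L.
Below outfall 2: Q → 169.1 ML/d, C = (149.0·159.9 + 20.10·960.0)/169.1 = 255.0 µg/L.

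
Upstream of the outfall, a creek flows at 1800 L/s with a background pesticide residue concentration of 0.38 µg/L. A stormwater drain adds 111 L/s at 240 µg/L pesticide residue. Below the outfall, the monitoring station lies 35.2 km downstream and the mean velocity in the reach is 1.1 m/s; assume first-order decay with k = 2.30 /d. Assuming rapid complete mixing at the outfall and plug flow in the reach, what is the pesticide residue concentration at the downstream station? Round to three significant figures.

6.10 µg/L

After mixing, C = (1800·0.3800 + 111.0·240.0) / 1911 = 27320/1911 = 14.30 µg/L.
Travel time t = 35.2·1000 / 1.1 = 32000 s = 8.889 h.
First-order decay: C = 14.30·exp(−k·t) = 14.30·0.4266 = 6.100 µg/L.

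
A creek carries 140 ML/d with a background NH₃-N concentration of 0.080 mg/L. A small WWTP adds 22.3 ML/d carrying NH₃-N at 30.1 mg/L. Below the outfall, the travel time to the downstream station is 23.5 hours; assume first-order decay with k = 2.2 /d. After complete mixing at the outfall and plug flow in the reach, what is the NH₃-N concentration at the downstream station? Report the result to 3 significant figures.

Flow-weighted average: C = (140.0·0.08000 + 22.30·30.10) / 162.3 = 682.4/162.3 = 4.205 mg/L.
Applying C = C₀e^(−kt): 4.205 × 0.1160 = 0.4877 mg/L.

0.488 mg/L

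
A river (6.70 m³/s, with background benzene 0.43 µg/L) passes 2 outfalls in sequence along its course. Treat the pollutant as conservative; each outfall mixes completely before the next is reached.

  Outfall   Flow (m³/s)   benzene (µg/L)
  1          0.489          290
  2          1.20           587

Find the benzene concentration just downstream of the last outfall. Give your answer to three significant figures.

101 µg/L

After outfall 1: Q = 6.700 + 0.4890 = 7.189 m³/s; C = (6.700·0.4300 + 0.4890·290.0)/7.189 = 20.13 µg/L.
After outfall 2: Q = 7.189 + 1.200 = 8.389 m³/s; C = (7.189·20.13 + 1.200·587.0)/8.389 = 101.2 µg/L.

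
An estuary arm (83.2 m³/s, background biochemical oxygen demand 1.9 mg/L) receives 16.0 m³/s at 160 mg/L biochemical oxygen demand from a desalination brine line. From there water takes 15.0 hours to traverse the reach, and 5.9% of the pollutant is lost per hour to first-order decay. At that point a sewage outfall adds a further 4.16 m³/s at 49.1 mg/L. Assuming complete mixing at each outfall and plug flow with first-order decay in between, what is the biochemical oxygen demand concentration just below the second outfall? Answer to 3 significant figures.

12.5 mg/L

Conservation of mass: C = (83.20·1.900 + 16.00·160.0) / 99.20 = 2718/99.20 = 27.40 mg/L; combined flow 99.20 m³/s.
5.9%/h lost → k = −ln(1 − 0.059) = 0.06081 h⁻¹.
First-order decay: C = 27.40·exp(−k·t) = 27.40·0.4016 = 11.01 mg/L.
Second outfall: C = (99.20·11.01 + 4.160·49.10)/103.4 = 12.54 mg/L.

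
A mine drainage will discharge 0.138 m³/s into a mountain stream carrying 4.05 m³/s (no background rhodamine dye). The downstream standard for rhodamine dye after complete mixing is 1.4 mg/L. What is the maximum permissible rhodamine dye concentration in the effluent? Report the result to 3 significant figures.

At the limit, (Qr·Cr + Qe·Cₑ)/(Qr + Qe) = 1.4:
Cₑ = (4.188·1.4 − 4.050·0) / 0.1380 = 42.49 mg/L.

42.5 mg/L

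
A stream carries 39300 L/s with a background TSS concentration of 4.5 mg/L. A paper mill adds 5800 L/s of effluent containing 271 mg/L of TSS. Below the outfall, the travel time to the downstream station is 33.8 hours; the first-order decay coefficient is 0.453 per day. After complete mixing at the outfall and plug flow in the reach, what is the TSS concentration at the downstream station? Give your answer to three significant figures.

20.5 mg/L

Flow-weighted average: C = (39300·4.500 + 5800·271.0) / 45100 = 1749000/45100 = 38.77 mg/L.
Applying C = C₀e^(−kt): 38.77 × 0.5284 = 20.49 mg/L.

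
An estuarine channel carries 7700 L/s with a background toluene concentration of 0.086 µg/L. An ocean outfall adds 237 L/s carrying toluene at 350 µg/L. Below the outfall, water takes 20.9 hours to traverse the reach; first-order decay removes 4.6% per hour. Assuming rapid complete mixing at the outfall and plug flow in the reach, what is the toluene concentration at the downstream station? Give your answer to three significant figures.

Conservation of mass: C = (7700·0.08600 + 237.0·350.0) / 7937 = 83610/7937 = 10.53 µg/L.
4.6%/h lost → k = −ln(1 − 0.046) = 0.04709 h⁻¹.
Decay over the reach: 10.53·exp(−kt) = 10.53·0.3737 = 3.937 µg/L.

3.94 µg/L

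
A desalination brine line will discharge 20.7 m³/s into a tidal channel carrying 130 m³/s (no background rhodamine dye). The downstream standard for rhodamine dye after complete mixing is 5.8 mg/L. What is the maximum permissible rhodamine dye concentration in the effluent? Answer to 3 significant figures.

At the limit, (Qr·Cr + Qe·Cₑ)/(Qr + Qe) = 5.8:
Cₑ = (150.7·5.8 − 130.0·0) / 20.70 = 42.23 mg/L.

42.2 mg/L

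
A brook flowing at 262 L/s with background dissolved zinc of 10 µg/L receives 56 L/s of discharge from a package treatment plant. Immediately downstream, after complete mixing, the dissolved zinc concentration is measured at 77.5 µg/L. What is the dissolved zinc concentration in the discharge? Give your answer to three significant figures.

Mass balance: 262.0·10.00 + 56.00·Cₑ = 318.0·77.50
→ Cₑ = (318.0·77.50 − 262.0·10.00) / 56.00 = 393.3 µg/L.

393 µg/L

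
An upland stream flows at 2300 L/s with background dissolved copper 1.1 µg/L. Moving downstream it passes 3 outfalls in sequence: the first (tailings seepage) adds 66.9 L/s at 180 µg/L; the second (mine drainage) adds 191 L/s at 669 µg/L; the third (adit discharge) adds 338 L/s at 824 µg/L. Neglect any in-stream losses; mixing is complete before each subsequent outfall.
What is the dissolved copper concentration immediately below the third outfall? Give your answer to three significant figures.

145 µg/L

Outfall 1: combined Q = 2367 L/s; C = (2300·1.100 + 66.90·180.0)/2367 = 6.157 µg/L.
Outfall 2: combined Q = 2558 L/s; C = (2367·6.157 + 191.0·669.0)/2558 = 55.65 µg/L.
Outfall 3: combined Q = 2896 L/s; C = (2558·55.65 + 338.0·824.0)/2896 = 145.3 µg/L.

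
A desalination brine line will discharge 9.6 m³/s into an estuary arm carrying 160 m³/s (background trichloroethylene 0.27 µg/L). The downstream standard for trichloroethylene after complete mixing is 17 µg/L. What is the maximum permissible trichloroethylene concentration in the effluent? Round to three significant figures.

296 µg/L

At the limit, (Qr·Cr + Qe·Cₑ)/(Qr + Qe) = 17:
Cₑ = (169.6·17 − 160.0·0.2700) / 9.600 = 295.8 µg/L.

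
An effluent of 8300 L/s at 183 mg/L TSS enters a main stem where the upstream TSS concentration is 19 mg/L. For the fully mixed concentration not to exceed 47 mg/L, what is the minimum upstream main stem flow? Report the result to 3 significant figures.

Set C_mix = 47: (Q·19.00 + 8300·183.0) / (Q + 8300) = 47
→ Q = 8300·(183.0 − 47)/(47 − 19.00) = 40310 L/s.

40300 L/s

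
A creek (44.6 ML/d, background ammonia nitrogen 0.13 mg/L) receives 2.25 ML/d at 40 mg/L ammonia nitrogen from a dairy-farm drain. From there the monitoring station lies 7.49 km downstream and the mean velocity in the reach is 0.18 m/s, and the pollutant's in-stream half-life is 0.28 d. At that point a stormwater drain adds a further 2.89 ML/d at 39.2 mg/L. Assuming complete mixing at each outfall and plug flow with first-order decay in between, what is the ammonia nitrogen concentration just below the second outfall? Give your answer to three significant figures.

2.86 mg/L

Conservation of mass: C = (44.60·0.1300 + 2.250·40.00) / 46.85 = 95.80/46.85 = 2.045 mg/L; combined flow 46.85 ML/d.
Travel time t = 7.49·1000 / 0.18 = 41610 s = 11.56 h.
Half-life 0.28 d → k = ln 2 / 0.28 = 2.476 d⁻¹.
Applying C = C₀e^(−kt): 2.045 × 0.3035 = 0.6207 mg/L.
At the second outfall, C = (46.85·0.6207 + 2.890·39.20) / (46.85 + 2.890) = 2.862 mg/L.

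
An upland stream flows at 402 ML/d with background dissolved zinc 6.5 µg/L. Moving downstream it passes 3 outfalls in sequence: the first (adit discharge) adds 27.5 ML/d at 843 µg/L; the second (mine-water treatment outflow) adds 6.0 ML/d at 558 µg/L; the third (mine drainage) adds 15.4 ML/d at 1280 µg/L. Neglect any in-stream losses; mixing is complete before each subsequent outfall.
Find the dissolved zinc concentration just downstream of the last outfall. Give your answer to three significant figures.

108 µg/L

After outfall 1: Q = 402.0 + 27.50 = 429.5 ML/d; C = (402.0·6.500 + 27.50·843.0)/429.5 = 60.06 µg/L.
After outfall 2: Q = 429.5 + 6.000 = 435.5 ML/d; C = (429.5·60.06 + 6.000·558.0)/435.5 = 66.92 µg/L.
After outfall 3: Q = 435.5 + 15.40 = 450.9 ML/d; C = (435.5·66.92 + 15.40·1280)/450.9 = 108.4 µg/L.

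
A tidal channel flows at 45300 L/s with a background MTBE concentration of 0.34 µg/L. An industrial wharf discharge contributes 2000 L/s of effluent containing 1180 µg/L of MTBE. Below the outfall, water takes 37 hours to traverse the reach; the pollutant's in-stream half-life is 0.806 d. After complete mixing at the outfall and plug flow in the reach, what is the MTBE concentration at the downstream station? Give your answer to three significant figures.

13.3 µg/L

Flow-weighted average: C = (45300·0.3400 + 2000·1180) / 47300 = 2375000/47300 = 50.22 µg/L.
Half-life 0.806 d → k = ln 2 / 0.806 = 0.8600 d⁻¹.
After decay, C = 50.22 × e^(−kt) = 50.22 × 0.2656 = 13.34 µg/L.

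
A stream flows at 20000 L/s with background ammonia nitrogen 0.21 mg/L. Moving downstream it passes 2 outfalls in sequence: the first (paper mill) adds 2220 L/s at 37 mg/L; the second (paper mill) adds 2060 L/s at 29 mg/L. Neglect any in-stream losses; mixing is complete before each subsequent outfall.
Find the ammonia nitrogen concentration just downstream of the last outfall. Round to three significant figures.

6.02 mg/L

After outfall 1: Q = 20000 + 2220 = 22220 L/s; C = (20000·0.2100 + 2220·37.00)/22220 = 3.886 mg/L.
After outfall 2: Q = 22220 + 2060 = 24280 L/s; C = (22220·3.886 + 2060·29.00)/24280 = 6.016 mg/L.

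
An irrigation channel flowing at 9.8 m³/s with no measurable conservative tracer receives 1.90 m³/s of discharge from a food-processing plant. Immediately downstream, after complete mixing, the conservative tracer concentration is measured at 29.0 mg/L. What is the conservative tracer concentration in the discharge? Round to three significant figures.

179 mg/L

Mass balance: 9.800·0 + 1.900·Cₑ = 11.70·29.00
→ Cₑ = (11.70·29.00 − 9.800·0) / 1.900 = 178.6 mg/L.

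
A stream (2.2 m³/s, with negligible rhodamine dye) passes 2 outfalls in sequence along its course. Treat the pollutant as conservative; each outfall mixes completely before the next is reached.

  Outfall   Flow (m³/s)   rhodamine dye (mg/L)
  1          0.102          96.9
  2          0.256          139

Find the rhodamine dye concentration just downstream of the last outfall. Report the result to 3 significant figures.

Outfall 1: combined Q = 2.302 m³/s; C = (2.200·0 + 0.1020·96.90)/2.302 = 4.294 mg/L.
Outfall 2: combined Q = 2.558 m³/s; C = (2.302·4.294 + 0.2560·139.0)/2.558 = 17.77 mg/L.

17.8 mg/L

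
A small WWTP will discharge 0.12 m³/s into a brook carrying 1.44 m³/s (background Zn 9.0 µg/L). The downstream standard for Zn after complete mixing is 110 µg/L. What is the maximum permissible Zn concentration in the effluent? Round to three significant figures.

At the limit, (Qr·Cr + Qe·Cₑ)/(Qr + Qe) = 110:
Cₑ = (1.560·110 − 1.440·9.000) / 0.1200 = 1322 µg/L.

1320 µg/L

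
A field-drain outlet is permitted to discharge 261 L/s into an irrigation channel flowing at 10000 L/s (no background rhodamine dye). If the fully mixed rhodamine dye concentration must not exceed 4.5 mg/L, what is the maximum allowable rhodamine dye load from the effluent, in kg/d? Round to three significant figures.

3990 kg/d

Mass balance at the limit: 10000·0 + 261.0·Cₑ = 10260·4.5 → Cₑ = 176.9 mg/L.
261.0 L/s = 0.2610 m³/s. Load = 0.2610 m³/s × 176.9 g/m³ × 86 400 s/d = 3989 kg/d.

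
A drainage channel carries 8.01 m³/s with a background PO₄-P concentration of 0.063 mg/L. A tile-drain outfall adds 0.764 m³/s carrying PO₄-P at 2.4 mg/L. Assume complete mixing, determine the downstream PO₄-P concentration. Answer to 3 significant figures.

0.266 mg/L

Conservation of mass: C = (8.010·0.06300 + 0.7640·2.400) / 8.774 = 2.338/8.774 = 0.2665 mg/L.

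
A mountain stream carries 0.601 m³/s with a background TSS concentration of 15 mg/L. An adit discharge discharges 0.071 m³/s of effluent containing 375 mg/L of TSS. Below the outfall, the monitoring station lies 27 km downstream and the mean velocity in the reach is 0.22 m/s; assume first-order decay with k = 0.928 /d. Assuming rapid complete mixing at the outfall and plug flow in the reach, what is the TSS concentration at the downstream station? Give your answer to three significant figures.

Mixed concentration C = ΣQC/ΣQ = (0.6010·15.00 + 0.07100·375.0) / 0.6720 = 35.64/0.6720 = 53.04 mg/L.
Travel time t = 27·1000 / 0.22 = 122700 s = 34.09 h.
First-order decay: C = 53.04·exp(−k·t) = 53.04·0.2676 = 14.19 mg/L.

14.2 mg/L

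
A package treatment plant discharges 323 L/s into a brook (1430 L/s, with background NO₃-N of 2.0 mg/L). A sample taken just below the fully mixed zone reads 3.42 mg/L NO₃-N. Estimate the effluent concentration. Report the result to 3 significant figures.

Mass balance: 1430·2.000 + 323.0·Cₑ = 1753·3.420
→ Cₑ = (1753·3.420 − 1430·2.000) / 323.0 = 9.707 mg/L.

9.71 mg/L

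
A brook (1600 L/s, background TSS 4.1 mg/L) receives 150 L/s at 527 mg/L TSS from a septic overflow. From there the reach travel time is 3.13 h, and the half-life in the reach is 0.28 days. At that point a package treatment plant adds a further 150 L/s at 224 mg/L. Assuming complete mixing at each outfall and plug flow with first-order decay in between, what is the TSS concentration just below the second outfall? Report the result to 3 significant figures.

After mixing, C = (1600·4.100 + 150.0·527.0) / 1750 = 85610/1750 = 48.92 mg/L; combined flow 1750 L/s.
Half-life 0.28 d → k = ln 2 / 0.28 = 2.476 d⁻¹.
First-order decay: C = 48.92·exp(−k·t) = 48.92·0.7241 = 35.42 mg/L.
At the second outfall, C = (1750·35.42 + 150.0·224.0) / (1750 + 150.0) = 50.31 mg/L.

50.3 mg/L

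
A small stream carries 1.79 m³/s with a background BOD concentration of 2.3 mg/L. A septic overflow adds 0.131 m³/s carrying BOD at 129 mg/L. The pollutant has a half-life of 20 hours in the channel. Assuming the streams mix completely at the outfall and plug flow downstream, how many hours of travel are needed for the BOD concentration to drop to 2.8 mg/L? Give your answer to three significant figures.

Mixed concentration C = ΣQC/ΣQ = (1.790·2.300 + 0.1310·129.0) / 1.921 = 21.02/1.921 = 10.94 mg/L.
Half-life 20 h → k = ln 2 / 20 = 0.03466 h⁻¹ = 0.8318 d⁻¹.
10.94·exp(−k·t) = 2.8 → t = ln(10.94/2.8)/k = 141600 s = 39.32 h.

39.3 h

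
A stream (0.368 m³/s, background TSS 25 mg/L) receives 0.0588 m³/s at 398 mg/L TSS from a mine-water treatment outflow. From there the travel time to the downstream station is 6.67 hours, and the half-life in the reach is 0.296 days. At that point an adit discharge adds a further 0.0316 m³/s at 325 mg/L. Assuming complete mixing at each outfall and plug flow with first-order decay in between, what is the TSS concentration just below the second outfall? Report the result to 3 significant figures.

59.5 mg/L

Conservation of mass: C = (0.3680·25.00 + 0.05880·398.0) / 0.4268 = 32.60/0.4268 = 76.39 mg/L; combined flow 0.4268 m³/s.
Half-life 0.296 d → k = ln 2 / 0.296 = 2.342 d⁻¹.
First-order decay: C = 76.39·exp(−k·t) = 76.39·0.5216 = 39.85 mg/L.
Second outfall: C = (0.4268·39.85 + 0.03160·325.0)/0.4584 = 59.50 mg/L.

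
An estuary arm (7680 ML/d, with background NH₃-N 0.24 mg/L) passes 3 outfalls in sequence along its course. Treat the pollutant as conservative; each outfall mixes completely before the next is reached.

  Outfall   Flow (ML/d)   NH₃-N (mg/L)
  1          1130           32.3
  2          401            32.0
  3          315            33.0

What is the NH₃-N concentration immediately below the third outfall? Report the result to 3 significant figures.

After outfall 1: Q = 7680 + 1130 = 8810 ML/d; C = (7680·0.2400 + 1130·32.30)/8810 = 4.352 mg/L.
After outfall 2: Q = 8810 + 401.0 = 9211 ML/d; C = (8810·4.352 + 401.0·32.00)/9211 = 5.556 mg/L.
After outfall 3: Q = 9211 + 315.0 = 9526 ML/d; C = (9211·5.556 + 315.0·33.00)/9526 = 6.463 mg/L.

6.46 mg/L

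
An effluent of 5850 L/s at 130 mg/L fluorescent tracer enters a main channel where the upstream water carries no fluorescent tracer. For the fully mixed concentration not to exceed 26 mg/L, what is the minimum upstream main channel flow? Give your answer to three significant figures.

Set C_mix = 26: (Q·0 + 5850·130.0) / (Q + 5850) = 26
→ Q = 5850·(130.0 − 26)/(26 − 0) = 23400 L/s.

23400 L/s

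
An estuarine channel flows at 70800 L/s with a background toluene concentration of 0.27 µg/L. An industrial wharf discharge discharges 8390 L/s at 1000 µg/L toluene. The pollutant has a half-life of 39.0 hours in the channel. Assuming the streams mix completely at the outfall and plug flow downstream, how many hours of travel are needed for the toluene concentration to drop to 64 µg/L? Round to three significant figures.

Mixed concentration C = ΣQC/ΣQ = (70800·0.2700 + 8390·1000) / 79190 = 8409000/79190 = 106.2 µg/L.
Half-life 39.0 h → k = ln 2 / 39.0 = 0.01777 h⁻¹ = 0.4266 d⁻¹.
106.2·exp(−k·t) = 64 → t = ln(106.2/64)/k = 102600 s = 28.49 h.

28.5 h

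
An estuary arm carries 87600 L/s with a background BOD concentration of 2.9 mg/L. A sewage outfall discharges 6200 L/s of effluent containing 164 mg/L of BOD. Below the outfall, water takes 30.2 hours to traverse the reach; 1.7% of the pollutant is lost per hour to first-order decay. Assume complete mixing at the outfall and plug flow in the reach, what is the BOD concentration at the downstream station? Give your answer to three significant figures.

8.07 mg/L

Conservation of mass: C = (87600·2.900 + 6200·164.0) / 93800 = 1271000/93800 = 13.55 mg/L.
1.7%/h lost → k = −ln(1 − 0.017) = 0.01715 h⁻¹.
First-order decay: C = 13.55·exp(−k·t) = 13.55·0.5958 = 8.072 mg/L.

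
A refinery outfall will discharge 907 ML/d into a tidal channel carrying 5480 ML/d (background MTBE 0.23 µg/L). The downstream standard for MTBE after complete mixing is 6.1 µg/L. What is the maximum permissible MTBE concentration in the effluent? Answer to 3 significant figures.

At the limit, (Qr·Cr + Qe·Cₑ)/(Qr + Qe) = 6.1:
Cₑ = (6387·6.1 − 5480·0.2300) / 907.0 = 41.57 µg/L.

41.6 µg/L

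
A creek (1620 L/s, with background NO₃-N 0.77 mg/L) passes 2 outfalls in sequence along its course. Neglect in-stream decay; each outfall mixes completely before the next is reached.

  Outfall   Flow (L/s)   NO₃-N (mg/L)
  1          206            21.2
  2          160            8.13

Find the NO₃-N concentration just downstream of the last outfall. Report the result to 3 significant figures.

Below outfall 1: Q → 1826 L/s, C = (1620·0.7700 + 206.0·21.20)/1826 = 3.075 mg/L.
Below outfall 2: Q → 1986 L/s, C = (1826·3.075 + 160.0·8.130)/1986 = 3.482 mg/L.

3.48 mg/L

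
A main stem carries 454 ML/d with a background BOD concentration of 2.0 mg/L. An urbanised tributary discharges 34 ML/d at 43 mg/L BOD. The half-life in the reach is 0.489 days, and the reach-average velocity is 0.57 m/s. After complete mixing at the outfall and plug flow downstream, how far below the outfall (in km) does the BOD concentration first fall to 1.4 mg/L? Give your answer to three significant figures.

Mixed concentration C = ΣQC/ΣQ = (454.0·2.000 + 34.00·43.00) / 488.0 = 2370/488.0 = 4.857 mg/L.
Half-life 0.489 d → k = ln 2 / 0.489 = 1.417 d⁻¹.
Set 4.857·exp(−k·t) = 1.4 → t = ln(4.857/1.4)/k = 75820 s = 21.06 h.
Distance = v·t = 0.57·75820 = 43220 m = 43.22 km.

43.2 km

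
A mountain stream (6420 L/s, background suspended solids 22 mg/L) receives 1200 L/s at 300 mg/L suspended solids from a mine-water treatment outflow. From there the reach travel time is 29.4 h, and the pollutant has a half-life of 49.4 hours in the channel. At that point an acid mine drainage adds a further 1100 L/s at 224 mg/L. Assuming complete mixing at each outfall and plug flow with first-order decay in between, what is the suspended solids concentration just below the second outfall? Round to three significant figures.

After mixing, C = (6420·22.00 + 1200·300.0) / 7620 = 501200/7620 = 65.78 mg/L; combined flow 7620 L/s.
Half-life 49.4 h → k = ln 2 / 49.4 = 0.01403 h⁻¹ = 0.3368 d⁻¹.
After decay, C = 65.78 × e^(−kt) = 65.78 × 0.6620 = 43.54 mg/L.
Second outfall: C = (7620·43.54 + 1100·224.0)/8720 = 66.31 mg/L.

66.3 mg/L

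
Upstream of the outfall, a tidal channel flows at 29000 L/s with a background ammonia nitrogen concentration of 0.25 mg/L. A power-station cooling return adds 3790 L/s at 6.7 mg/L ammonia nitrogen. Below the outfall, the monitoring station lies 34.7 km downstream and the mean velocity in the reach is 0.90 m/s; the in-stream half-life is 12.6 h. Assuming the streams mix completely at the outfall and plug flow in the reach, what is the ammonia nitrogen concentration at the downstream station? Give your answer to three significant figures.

Conservation of mass: C = (29000·0.2500 + 3790·6.700) / 32790 = 32640/32790 = 0.9955 mg/L.
Travel time t = 34.7·1000 / 0.90 = 38560 s = 10.71 h.
Half-life 12.6 h → k = ln 2 / 12.6 = 0.05501 h⁻¹ = 1.320 d⁻¹.
Applying C = C₀e^(−kt): 0.9955 × 0.5548 = 0.5523 mg/L.

0.552 mg/L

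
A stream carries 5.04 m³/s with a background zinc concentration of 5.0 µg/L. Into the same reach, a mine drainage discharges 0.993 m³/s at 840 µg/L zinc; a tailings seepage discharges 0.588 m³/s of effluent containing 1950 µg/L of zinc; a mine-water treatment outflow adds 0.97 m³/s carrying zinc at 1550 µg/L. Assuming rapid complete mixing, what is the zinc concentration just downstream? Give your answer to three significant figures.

462 µg/L

After mixing, C = (5.040·5.000 + 0.9930·840.0 + 0.5880·1950 + 0.9700·1550) / 7.591 = 3509/7.591 = 462.3 µg/L.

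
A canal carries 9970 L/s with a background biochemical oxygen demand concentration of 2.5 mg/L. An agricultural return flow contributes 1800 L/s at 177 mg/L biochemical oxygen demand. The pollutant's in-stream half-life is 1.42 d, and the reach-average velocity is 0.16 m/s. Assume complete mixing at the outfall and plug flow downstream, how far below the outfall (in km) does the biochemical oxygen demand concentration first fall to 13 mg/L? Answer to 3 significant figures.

22.9 km

Conservation of mass: C = (9970·2.500 + 1800·177.0) / 11770 = 343500/11770 = 29.19 mg/L.
Half-life 1.42 d → k = ln 2 / 1.42 = 0.4881 d⁻¹.
Set 29.19·exp(−k·t) = 13 → t = ln(29.19/13)/k = 143200 s = 39.76 h.
Distance = v·t = 0.16·143200 = 22900 m = 22.90 km.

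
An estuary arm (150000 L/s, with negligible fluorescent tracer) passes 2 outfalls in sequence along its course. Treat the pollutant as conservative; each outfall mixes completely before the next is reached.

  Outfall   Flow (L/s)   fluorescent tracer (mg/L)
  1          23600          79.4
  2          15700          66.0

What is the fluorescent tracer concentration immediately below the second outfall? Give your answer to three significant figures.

15.4 mg/L

Outfall 1: combined Q = 173600 L/s; C = (150000·0 + 23600·79.40)/173600 = 10.79 mg/L.
Outfall 2: combined Q = 189300 L/s; C = (173600·10.79 + 15700·66.00)/189300 = 15.37 mg/L.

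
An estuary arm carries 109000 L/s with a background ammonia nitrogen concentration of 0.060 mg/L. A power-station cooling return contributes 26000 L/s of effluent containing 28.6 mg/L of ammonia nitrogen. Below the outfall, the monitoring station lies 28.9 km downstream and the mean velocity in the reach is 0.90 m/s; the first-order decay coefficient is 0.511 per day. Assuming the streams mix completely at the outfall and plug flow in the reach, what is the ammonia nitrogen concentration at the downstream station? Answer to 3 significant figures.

4.60 mg/L

Flow-weighted average: C = (109000·0.06000 + 26000·28.60) / 135000 = 750100/135000 = 5.557 mg/L.
Travel time t = 28.9·1000 / 0.90 = 32110 s = 8.920 h.
Applying C = C₀e^(−kt): 5.557 × 0.8270 = 4.595 mg/L.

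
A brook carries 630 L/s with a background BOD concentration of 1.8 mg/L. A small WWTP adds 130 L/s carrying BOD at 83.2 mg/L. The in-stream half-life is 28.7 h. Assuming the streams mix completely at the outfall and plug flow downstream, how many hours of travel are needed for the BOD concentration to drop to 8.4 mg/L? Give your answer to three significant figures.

Mass balance: C = (630.0·1.800 + 130.0·83.20) / 760.0 = 11950/760.0 = 15.72 mg/L.
Half-life 28.7 h → k = ln 2 / 28.7 = 0.02415 h⁻¹ = 0.5796 d⁻¹.
15.72·exp(−k·t) = 8.4 → t = ln(15.72/8.4)/k = 93450 s = 25.96 h.

26.0 h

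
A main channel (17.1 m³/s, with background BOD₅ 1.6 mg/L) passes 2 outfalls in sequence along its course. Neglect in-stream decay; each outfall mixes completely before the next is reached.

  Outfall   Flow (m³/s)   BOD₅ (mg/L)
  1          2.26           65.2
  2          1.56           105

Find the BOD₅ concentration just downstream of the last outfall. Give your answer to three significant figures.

Outfall 1: combined Q = 19.36 m³/s; C = (17.10·1.600 + 2.260·65.20)/19.36 = 9.024 mg/L.
Outfall 2: combined Q = 20.92 m³/s; C = (19.36·9.024 + 1.560·105.0)/20.92 = 16.18 mg/L.

16.2 mg/L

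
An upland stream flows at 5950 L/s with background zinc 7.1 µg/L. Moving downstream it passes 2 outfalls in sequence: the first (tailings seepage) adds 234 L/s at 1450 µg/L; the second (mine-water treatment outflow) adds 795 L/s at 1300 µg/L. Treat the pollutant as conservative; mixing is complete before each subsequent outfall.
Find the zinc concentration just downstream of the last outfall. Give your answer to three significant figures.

203 µg/L

Below outfall 1: Q → 6184 L/s, C = (5950·7.100 + 234.0·1450)/6184 = 61.70 µg/L.
Below outfall 2: Q → 6979 L/s, C = (6184·61.70 + 795.0·1300)/6979 = 202.8 µg/L.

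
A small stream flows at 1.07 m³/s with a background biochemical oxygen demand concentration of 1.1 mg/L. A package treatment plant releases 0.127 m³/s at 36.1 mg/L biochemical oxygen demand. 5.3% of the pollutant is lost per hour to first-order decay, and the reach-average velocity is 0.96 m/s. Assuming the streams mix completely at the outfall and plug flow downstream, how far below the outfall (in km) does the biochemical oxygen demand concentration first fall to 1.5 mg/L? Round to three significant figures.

74.0 km

Mass balance: C = (1.070·1.100 + 0.1270·36.10) / 1.197 = 5.762/1.197 = 4.813 mg/L.
5.3%/h lost → k = −ln(1 − 0.053) = 0.05446 h⁻¹.
Set 4.813·exp(−k·t) = 1.5 → t = ln(4.813/1.5)/k = 77080 s = 21.41 h.
Distance = v·t = 0.96·77080 = 74000 m = 74.00 km.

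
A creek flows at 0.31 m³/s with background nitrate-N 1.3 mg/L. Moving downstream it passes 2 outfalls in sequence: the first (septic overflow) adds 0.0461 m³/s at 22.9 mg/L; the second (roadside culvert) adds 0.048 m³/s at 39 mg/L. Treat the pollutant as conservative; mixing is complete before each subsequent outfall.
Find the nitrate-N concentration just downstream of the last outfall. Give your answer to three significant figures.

Outfall 1: combined Q = 0.3561 m³/s; C = (0.3100·1.300 + 0.04610·22.90)/0.3561 = 4.096 mg/L.
Outfall 2: combined Q = 0.4041 m³/s; C = (0.3561·4.096 + 0.04800·39.00)/0.4041 = 8.242 mg/L.

8.24 mg/L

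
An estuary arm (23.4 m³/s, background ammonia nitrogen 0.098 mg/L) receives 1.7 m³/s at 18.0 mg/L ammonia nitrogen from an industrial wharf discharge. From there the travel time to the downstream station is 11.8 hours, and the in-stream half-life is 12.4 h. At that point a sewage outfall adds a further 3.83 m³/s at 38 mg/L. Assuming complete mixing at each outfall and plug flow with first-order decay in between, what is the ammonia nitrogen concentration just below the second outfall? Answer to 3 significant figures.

5.62 mg/L

Conservation of mass: C = (23.40·0.09800 + 1.700·18.00) / 25.10 = 32.89/25.10 = 1.310 mg/L; combined flow 25.10 m³/s.
Half-life 12.4 h → k = ln 2 / 12.4 = 0.05590 h⁻¹ = 1.342 d⁻¹.
Applying C = C₀e^(−kt): 1.310 × 0.5171 = 0.6776 mg/L.
At the second outfall, C = (25.10·0.6776 + 3.830·38.00) / (25.10 + 3.830) = 5.619 mg/L.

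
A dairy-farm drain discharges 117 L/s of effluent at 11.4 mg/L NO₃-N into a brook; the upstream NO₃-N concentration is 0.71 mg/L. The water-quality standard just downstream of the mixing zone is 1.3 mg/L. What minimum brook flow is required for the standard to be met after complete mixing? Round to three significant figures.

2000 L/s

Set C_mix = 1.3: (Q·0.7100 + 117.0·11.40) / (Q + 117.0) = 1.3
→ Q = 117.0·(11.40 − 1.3)/(1.3 − 0.7100) = 2003 L/s.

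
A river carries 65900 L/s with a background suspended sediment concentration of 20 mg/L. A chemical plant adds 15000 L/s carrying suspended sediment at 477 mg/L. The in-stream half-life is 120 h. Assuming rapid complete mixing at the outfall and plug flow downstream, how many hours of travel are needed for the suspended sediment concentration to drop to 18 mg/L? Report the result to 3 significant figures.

Mixed concentration C = ΣQC/ΣQ = (65900·20.00 + 15000·477.0) / 80900 = 8473000/80900 = 104.7 mg/L.
Half-life 120 h → k = ln 2 / 120 = 0.005776 h⁻¹ = 0.1386 d⁻¹.
104.7·exp(−k·t) = 18 → t = ln(104.7/18)/k = 1098000 s = 304.9 h.

305 h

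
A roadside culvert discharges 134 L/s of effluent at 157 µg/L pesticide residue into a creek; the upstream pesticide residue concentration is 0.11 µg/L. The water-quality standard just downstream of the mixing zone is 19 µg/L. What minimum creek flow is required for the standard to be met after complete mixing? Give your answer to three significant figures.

979 L/s

Set C_mix = 19: (Q·0.1100 + 134.0·157.0) / (Q + 134.0) = 19
→ Q = 134.0·(157.0 − 19)/(19 − 0.1100) = 978.9 L/s.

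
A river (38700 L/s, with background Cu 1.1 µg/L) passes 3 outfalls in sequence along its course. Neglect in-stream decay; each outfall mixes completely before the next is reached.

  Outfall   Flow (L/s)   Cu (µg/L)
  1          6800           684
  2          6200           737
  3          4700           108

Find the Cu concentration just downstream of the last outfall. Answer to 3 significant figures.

After outfall 1: Q = 38700 + 6800 = 45500 L/s; C = (38700·1.100 + 6800·684.0)/45500 = 103.2 µg/L.
After outfall 2: Q = 45500 + 6200 = 51700 L/s; C = (45500·103.2 + 6200·737.0)/51700 = 179.2 µg/L.
After outfall 3: Q = 51700 + 4700 = 56400 L/s; C = (51700·179.2 + 4700·108.0)/56400 = 173.2 µg/L.

173 µg/L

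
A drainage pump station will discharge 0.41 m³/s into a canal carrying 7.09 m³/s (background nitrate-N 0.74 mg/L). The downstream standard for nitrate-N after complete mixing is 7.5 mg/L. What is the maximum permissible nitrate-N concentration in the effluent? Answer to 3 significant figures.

At the limit, (Qr·Cr + Qe·Cₑ)/(Qr + Qe) = 7.5:
Cₑ = (7.500·7.5 − 7.090·0.7400) / 0.4100 = 124.4 mg/L.

124 mg/L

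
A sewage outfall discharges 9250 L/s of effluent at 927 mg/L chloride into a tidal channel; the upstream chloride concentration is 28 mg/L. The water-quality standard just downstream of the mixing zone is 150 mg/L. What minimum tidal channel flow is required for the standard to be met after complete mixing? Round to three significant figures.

58900 L/s

Set C_mix = 150: (Q·28.00 + 9250·927.0) / (Q + 9250) = 150
→ Q = 9250·(927.0 − 150)/(150 − 28.00) = 58910 L/s.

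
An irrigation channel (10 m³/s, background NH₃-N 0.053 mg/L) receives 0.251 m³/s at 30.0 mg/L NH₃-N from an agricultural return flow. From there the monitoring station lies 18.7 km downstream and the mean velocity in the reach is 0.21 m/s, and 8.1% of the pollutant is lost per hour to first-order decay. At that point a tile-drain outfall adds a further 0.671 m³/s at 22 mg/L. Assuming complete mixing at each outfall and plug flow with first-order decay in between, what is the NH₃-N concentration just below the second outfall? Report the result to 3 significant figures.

1.44 mg/L

Mass balance: C = (10.00·0.05300 + 0.2510·30.00) / 10.25 = 8.060/10.25 = 0.7863 mg/L; combined flow 10.25 m³/s.
Travel time t = 18.7·1000 / 0.21 = 89050 s = 24.74 h.
8.1%/h lost → k = −ln(1 − 0.081) = 0.08447 h⁻¹.
Decay over the reach: 0.7863·exp(−kt) = 0.7863·0.1238 = 0.09731 mg/L.
At the second outfall, C = (10.25·0.09731 + 0.6710·22.00) / (10.25 + 0.6710) = 1.443 mg/L.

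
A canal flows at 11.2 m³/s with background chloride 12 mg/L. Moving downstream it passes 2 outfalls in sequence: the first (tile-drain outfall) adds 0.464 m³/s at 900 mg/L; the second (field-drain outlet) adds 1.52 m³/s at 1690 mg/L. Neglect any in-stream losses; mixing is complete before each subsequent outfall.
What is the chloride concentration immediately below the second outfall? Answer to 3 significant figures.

Outfall 1: combined Q = 11.66 m³/s; C = (11.20·12.00 + 0.4640·900.0)/11.66 = 47.33 mg/L.
Outfall 2: combined Q = 13.18 m³/s; C = (11.66·47.33 + 1.520·1690)/13.18 = 236.7 mg/L.

237 mg/L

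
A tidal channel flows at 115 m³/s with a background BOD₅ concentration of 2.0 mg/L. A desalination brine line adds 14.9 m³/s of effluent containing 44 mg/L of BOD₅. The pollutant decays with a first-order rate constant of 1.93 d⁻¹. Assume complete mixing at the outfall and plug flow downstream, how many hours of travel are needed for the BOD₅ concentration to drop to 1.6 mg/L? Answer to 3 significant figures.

Conservation of mass: C = (115.0·2.000 + 14.90·44.00) / 129.9 = 885.6/129.9 = 6.818 mg/L.
6.818·exp(−k·t) = 1.6 → t = ln(6.818/1.6)/k = 64890 s = 18.02 h.

18.0 h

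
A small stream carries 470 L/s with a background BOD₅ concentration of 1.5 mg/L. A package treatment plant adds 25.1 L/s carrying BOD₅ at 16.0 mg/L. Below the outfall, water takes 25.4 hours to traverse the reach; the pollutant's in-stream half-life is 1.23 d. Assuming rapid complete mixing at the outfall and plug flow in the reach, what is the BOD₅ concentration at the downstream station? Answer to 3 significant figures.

Mixed concentration C = ΣQC/ΣQ = (470.0·1.500 + 25.10·16.00) / 495.1 = 1107/495.1 = 2.235 mg/L.
Half-life 1.23 d → k = ln 2 / 1.23 = 0.5635 d⁻¹.
First-order decay: C = 2.235·exp(−k·t) = 2.235·0.5508 = 1.231 mg/L.

1.23 mg/L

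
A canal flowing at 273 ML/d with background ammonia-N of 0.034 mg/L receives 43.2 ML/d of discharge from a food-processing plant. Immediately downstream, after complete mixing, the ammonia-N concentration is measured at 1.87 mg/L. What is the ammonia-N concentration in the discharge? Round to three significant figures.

13.5 mg/L

Mass balance: 273.0·0.03400 + 43.20·Cₑ = 316.2·1.870
→ Cₑ = (316.2·1.870 − 273.0·0.03400) / 43.20 = 13.47 mg/L.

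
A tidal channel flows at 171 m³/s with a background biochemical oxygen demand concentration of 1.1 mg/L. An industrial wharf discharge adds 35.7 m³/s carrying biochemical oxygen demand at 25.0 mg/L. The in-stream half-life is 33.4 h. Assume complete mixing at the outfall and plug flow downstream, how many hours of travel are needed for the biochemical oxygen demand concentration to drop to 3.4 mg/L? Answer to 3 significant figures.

20.7 h

Conservation of mass: C = (171.0·1.100 + 35.70·25.00) / 206.7 = 1081/206.7 = 5.228 mg/L.
Half-life 33.4 h → k = ln 2 / 33.4 = 0.02075 h⁻¹ = 0.4981 d⁻¹.
5.228·exp(−k·t) = 3.4 → t = ln(5.228/3.4)/k = 74630 s = 20.73 h.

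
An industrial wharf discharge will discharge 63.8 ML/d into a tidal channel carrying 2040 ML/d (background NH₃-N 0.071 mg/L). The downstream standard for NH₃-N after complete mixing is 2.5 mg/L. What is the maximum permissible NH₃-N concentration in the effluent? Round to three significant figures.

At the limit, (Qr·Cr + Qe·Cₑ)/(Qr + Qe) = 2.5:
Cₑ = (2104·2.5 − 2040·0.07100) / 63.80 = 80.17 mg/L.

80.2 mg/L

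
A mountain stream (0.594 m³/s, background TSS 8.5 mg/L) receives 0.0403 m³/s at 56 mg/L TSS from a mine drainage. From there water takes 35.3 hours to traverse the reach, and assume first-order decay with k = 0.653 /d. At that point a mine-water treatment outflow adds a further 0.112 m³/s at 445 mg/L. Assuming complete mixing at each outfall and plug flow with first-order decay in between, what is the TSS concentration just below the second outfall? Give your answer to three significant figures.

70.5 mg/L

Mixed concentration C = ΣQC/ΣQ = (0.5940·8.500 + 0.04030·56.00) / 0.6343 = 7.306/0.6343 = 11.52 mg/L; combined flow 0.6343 m³/s.
First-order decay: C = 11.52·exp(−k·t) = 11.52·0.3827 = 4.408 mg/L.
At the second outfall, C = (0.6343·4.408 + 0.1120·445.0) / (0.6343 + 0.1120) = 70.53 mg/L.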